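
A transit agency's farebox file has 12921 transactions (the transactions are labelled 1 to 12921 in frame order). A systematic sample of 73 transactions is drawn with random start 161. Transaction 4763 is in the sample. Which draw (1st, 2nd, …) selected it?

k = 12921/73 = 177
position = (4763 − 161)/177 + 1 = 4602/177 + 1 = 26 + 1 = 27

27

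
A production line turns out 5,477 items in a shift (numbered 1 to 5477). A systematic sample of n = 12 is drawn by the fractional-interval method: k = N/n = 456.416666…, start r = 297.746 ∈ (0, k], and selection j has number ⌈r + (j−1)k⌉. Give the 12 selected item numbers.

j=1: r + 0k = 297.746 → ⌈·⌉ = 298
j=2: r + 1k = 754.162666… → ⌈·⌉ = 755
j=3: r + 2k = 1210.579333… → ⌈·⌉ = 1211
j=4: r + 3k = 1666.996 → ⌈·⌉ = 1667
j=5: r + 4k = 2123.412666… → ⌈·⌉ = 2124
j=6: r + 5k = 2579.829333… → ⌈·⌉ = 2580
j=7: r + 6k = 3036.246 → ⌈·⌉ = 3037
j=8: r + 7k = 3492.662666… → ⌈·⌉ = 3493
j=9: r + 8k = 3949.079333… → ⌈·⌉ = 3950
j=10: r + 9k = 4405.496 → ⌈·⌉ = 4406
j=11: r + 10k = 4861.912666… → ⌈·⌉ = 4862
j=12: r + 11k = 5318.329333… → ⌈·⌉ = 5319

298, 755, 1211, 1667, 2124, 2580, 3037, 3493, 3950, 4406, 4862, 5319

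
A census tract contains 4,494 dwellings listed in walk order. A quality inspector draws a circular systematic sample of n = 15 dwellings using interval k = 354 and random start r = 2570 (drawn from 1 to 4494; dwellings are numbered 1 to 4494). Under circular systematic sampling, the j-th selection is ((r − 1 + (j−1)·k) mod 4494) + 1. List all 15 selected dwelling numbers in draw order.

2570, 2924, 3278, 3632, 3986, 4340, 200, 554, 908, 1262, 1616, 1970, 2324, 2678, 3032

Selection 1: 2570
Selection 2: 2570 + 354 = 2924
Selection 3: 2924 + 354 = 3278
Selection 4: 3278 + 354 = 3632
Selection 5: 3632 + 354 = 3986
Selection 6: 3986 + 354 = 4340
Selection 7: 4340 + 354 = 4694 → 4694 − 4494 = 200
Selection 8: 200 + 354 = 554
Selection 9: 554 + 354 = 908
Selection 10: 908 + 354 = 1262
Selection 11: 1262 + 354 = 1616
Selection 12: 1616 + 354 = 1970
Selection 13: 1970 + 354 = 2324
Selection 14: 2324 + 354 = 2678
Selection 15: 2678 + 354 = 3032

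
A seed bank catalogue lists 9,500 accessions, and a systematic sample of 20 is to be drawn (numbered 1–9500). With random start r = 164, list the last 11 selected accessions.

k = N/n = 9500/20 = 475
10th selection = 164 + 9×475 = 4439
11th: 4439 + 475 = 4914
12th: 4914 + 475 = 5389
13th: 5389 + 475 = 5864
14th: 5864 + 475 = 6339
15th: 6339 + 475 = 6814
16th: 6814 + 475 = 7289
17th: 7289 + 475 = 7764
18th: 7764 + 475 = 8239
19th: 8239 + 475 = 8714
20th: 8714 + 475 = 9189

4439, 4914, 5389, 5864, 6339, 6814, 7289, 7764, 8239, 8714, 9189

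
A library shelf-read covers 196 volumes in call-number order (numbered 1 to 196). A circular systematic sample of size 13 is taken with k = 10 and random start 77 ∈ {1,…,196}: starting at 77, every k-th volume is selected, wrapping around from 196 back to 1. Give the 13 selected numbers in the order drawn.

Selection 1: 77
Selection 2: 77 + 10 = 87
Selection 3: 87 + 10 = 97
Selection 4: 97 + 10 = 107
Selection 5: 107 + 10 = 117
Selection 6: 117 + 10 = 127
Selection 7: 127 + 10 = 137
Selection 8: 137 + 10 = 147
Selection 9: 147 + 10 = 157
Selection 10: 157 + 10 = 167
Selection 11: 167 + 10 = 177
Selection 12: 177 + 10 = 187
Selection 13: 187 + 10 = 197 → 197 − 196 = 1

77, 87, 97, 107, 117, 127, 137, 147, 157, 167, 177, 187, 1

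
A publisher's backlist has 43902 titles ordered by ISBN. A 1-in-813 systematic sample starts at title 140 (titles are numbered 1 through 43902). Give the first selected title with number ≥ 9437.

9896

k = 813
Steps past start: ⌈(9437 − 140)/813⌉ = ⌈9297/813⌉ = 12
Selected title: 140 + 12×813 = 9896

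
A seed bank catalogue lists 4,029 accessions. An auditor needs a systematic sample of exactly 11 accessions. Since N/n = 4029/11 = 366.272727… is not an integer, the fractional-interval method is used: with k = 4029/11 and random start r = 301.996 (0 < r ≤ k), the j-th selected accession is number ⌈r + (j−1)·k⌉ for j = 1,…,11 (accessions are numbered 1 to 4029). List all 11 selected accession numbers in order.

j=1: r + 0k = 301.996 → ⌈·⌉ = 302
j=2: r + 1k = 668.268727… → ⌈·⌉ = 669
j=3: r + 2k = 1034.541454… → ⌈·⌉ = 1035
j=4: r + 3k = 1400.814181… → ⌈·⌉ = 1401
j=5: r + 4k = 1767.086909… → ⌈·⌉ = 1768
j=6: r + 5k = 2133.359636… → ⌈·⌉ = 2134
j=7: r + 6k = 2499.632363… → ⌈·⌉ = 2500
j=8: r + 7k = 2865.905090… → ⌈·⌉ = 2866
j=9: r + 8k = 3232.177818… → ⌈·⌉ = 3233
j=10: r + 9k = 3598.450545… → ⌈·⌉ = 3599
j=11: r + 10k = 3964.723272… → ⌈·⌉ = 3965

302, 669, 1035, 1401, 1768, 2134, 2500, 2866, 3233, 3599, 3965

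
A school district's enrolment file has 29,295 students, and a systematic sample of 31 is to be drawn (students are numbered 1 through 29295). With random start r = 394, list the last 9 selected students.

21184, 22129, 23074, 24019, 24964, 25909, 26854, 27799, 28744

k = N/n = 29295/31 = 945
23rd selection = 394 + 22×945 = 21184
24th: 21184 + 945 = 22129
25th: 22129 + 945 = 23074
26th: 23074 + 945 = 24019
27th: 24019 + 945 = 24964
28th: 24964 + 945 = 25909
29th: 25909 + 945 = 26854
30th: 26854 + 945 = 27799
31st: 27799 + 945 = 28744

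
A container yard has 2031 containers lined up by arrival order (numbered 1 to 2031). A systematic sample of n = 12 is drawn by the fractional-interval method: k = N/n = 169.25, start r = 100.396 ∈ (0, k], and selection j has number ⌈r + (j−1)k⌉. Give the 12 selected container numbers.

j=1: r + 0k = 100.396 → ⌈·⌉ = 101
j=2: r + 1k = 269.646 → ⌈·⌉ = 270
j=3: r + 2k = 438.896 → ⌈·⌉ = 439
j=4: r + 3k = 608.146 → ⌈·⌉ = 609
j=5: r + 4k = 777.396 → ⌈·⌉ = 778
j=6: r + 5k = 946.646 → ⌈·⌉ = 947
j=7: r + 6k = 1115.896 → ⌈·⌉ = 1116
j=8: r + 7k = 1285.146 → ⌈·⌉ = 1286
j=9: r + 8k = 1454.396 → ⌈·⌉ = 1455
j=10: r + 9k = 1623.646 → ⌈·⌉ = 1624
j=11: r + 10k = 1792.896 → ⌈·⌉ = 1793
j=12: r + 11k = 1962.146 → ⌈·⌉ = 1963

101, 270, 439, 609, 778, 947, 1116, 1286, 1455, 1624, 1793, 1963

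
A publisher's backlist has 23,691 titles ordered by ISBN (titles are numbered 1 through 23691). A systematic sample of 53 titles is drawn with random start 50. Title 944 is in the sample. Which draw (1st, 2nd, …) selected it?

k = 23691/53 = 447
position = (944 − 50)/447 + 1 = 894/447 + 1 = 2 + 1 = 3

3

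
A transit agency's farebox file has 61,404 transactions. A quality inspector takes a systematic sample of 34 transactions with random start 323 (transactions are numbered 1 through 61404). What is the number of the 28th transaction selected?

k = 61404/34 = 1806
28th selection = r + (28−1)·k = 323 + 27×1806 = 323 + 48762 = 49085

49085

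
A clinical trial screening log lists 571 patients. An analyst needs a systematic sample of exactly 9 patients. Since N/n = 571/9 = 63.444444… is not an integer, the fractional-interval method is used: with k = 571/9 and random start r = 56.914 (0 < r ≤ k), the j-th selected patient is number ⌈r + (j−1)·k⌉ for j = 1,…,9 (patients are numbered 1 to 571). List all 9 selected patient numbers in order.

j=1: r + 0k = 56.914 → ⌈·⌉ = 57
j=2: r + 1k = 120.358444… → ⌈·⌉ = 121
j=3: r + 2k = 183.802888… → ⌈·⌉ = 184
j=4: r + 3k = 247.247333… → ⌈·⌉ = 248
j=5: r + 4k = 310.691777… → ⌈·⌉ = 311
j=6: r + 5k = 374.136222… → ⌈·⌉ = 375
j=7: r + 6k = 437.580666… → ⌈·⌉ = 438
j=8: r + 7k = 501.025111… → ⌈·⌉ = 502
j=9: r + 8k = 564.469555… → ⌈·⌉ = 565

57, 121, 184, 248, 311, 375, 438, 502, 565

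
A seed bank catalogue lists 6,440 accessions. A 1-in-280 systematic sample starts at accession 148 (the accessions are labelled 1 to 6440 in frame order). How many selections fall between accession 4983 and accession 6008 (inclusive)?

k = 280
First selection ≥ 4983: 148 + ⌈(4983−148)/280⌉·280 = 148 + 18×280 = 5188
Last selection ≤ 6008: 148 + ⌊(6008−148)/280⌋·280 = 148 + 20×280 = 5748
Count = 20 − 18 + 1 = 3

3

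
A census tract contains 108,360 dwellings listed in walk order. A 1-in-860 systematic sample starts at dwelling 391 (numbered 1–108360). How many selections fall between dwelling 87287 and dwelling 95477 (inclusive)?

k = 860
First selection ≥ 87287: 391 + ⌈(87287−391)/860⌉·860 = 391 + 102×860 = 88111
Last selection ≤ 95477: 391 + ⌊(95477−391)/860⌋·860 = 391 + 110×860 = 94991
Count = 110 − 102 + 1 = 9

9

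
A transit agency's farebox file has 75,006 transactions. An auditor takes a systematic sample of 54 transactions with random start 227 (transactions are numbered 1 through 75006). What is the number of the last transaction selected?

k = 75006/54 = 1389
54th selection = r + (54−1)·k = 227 + 53×1389 = 227 + 73617 = 73844

73844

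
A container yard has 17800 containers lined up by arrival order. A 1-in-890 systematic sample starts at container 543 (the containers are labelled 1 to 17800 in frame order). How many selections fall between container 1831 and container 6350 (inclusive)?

k = 890
First selection ≥ 1831: 543 + ⌈(1831−543)/890⌉·890 = 543 + 2×890 = 2323
Last selection ≤ 6350: 543 + ⌊(6350−543)/890⌋·890 = 543 + 6×890 = 5883
Count = 6 − 2 + 1 = 5

5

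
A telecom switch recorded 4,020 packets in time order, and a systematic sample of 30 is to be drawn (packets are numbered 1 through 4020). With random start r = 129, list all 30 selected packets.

129, 263, 397, 531, 665, 799, 933, 1067, 1201, 1335, 1469, 1603, 1737, 1871, 2005, 2139, 2273, 2407, 2541, 2675, 2809, 2943, 3077, 3211, 3345, 3479, 3613, 3747, 3881, 4015

k = N/n = 4020/30 = 134
packet 1: 129
packet 2: 129 + 134 = 263
packet 3: 263 + 134 = 397
packet 4: 397 + 134 = 531
packet 5: 531 + 134 = 665
packet 6: 665 + 134 = 799
packet 7: 799 + 134 = 933
packet 8: 933 + 134 = 1067
packet 9: 1067 + 134 = 1201
packet 10: 1201 + 134 = 1335
packet 11: 1335 + 134 = 1469
packet 12: 1469 + 134 = 1603
packet 13: 1603 + 134 = 1737
packet 14: 1737 + 134 = 1871
packet 15: 1871 + 134 = 2005
packet 16: 2005 + 134 = 2139
packet 17: 2139 + 134 = 2273
packet 18: 2273 + 134 = 2407
packet 19: 2407 + 134 = 2541
packet 20: 2541 + 134 = 2675
packet 21: 2675 + 134 = 2809
packet 22: 2809 + 134 = 2943
packet 23: 2943 + 134 = 3077
packet 24: 3077 + 134 = 3211
packet 25: 3211 + 134 = 3345
packet 26: 3345 + 134 = 3479
packet 27: 3479 + 134 = 3613
packet 28: 3613 + 134 = 3747
packet 29: 3747 + 134 = 3881
packet 30: 3881 + 134 = 4015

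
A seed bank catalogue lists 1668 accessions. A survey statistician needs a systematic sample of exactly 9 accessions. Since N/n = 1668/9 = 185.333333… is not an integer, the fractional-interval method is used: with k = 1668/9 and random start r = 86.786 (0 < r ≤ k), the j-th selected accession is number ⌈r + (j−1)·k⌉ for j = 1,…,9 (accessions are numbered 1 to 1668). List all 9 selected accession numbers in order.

87, 273, 458, 643, 829, 1014, 1199, 1385, 1570

j=1: r + 0k = 86.786 → ⌈·⌉ = 87
j=2: r + 1k = 272.119333… → ⌈·⌉ = 273
j=3: r + 2k = 457.452666… → ⌈·⌉ = 458
j=4: r + 3k = 642.786 → ⌈·⌉ = 643
j=5: r + 4k = 828.119333… → ⌈·⌉ = 829
j=6: r + 5k = 1013.452666… → ⌈·⌉ = 1014
j=7: r + 6k = 1198.786 → ⌈·⌉ = 1199
j=8: r + 7k = 1384.119333… → ⌈·⌉ = 1385
j=9: r + 8k = 1569.452666… → ⌈·⌉ = 1570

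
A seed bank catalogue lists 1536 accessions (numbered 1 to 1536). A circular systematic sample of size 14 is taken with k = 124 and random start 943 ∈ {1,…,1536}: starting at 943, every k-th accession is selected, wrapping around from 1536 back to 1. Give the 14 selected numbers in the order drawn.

Selection 1: 943
Selection 2: 943 + 124 = 1067
Selection 3: 1067 + 124 = 1191
Selection 4: 1191 + 124 = 1315
Selection 5: 1315 + 124 = 1439
Selection 6: 1439 + 124 = 1563 → 1563 − 1536 = 27
Selection 7: 27 + 124 = 151
Selection 8: 151 + 124 = 275
Selection 9: 275 + 124 = 399
Selection 10: 399 + 124 = 523
Selection 11: 523 + 124 = 647
Selection 12: 647 + 124 = 771
Selection 13: 771 + 124 = 895
Selection 14: 895 + 124 = 1019

943, 1067, 1191, 1315, 1439, 27, 151, 275, 399, 523, 647, 771, 895, 1019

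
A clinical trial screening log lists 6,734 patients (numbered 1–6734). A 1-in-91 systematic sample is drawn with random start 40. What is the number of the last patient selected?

6683

k = 91
74th selection = r + (74−1)·k = 40 + 73×91 = 40 + 6643 = 6683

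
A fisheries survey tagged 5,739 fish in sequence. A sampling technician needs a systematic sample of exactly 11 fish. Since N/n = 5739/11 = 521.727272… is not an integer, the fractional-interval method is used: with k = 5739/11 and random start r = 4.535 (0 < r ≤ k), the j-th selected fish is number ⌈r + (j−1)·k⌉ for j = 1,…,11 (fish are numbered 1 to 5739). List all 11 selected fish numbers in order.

5, 527, 1048, 1570, 2092, 2614, 3135, 3657, 4179, 4701, 5222

j=1: r + 0k = 4.535 → ⌈·⌉ = 5
j=2: r + 1k = 526.262272… → ⌈·⌉ = 527
j=3: r + 2k = 1047.989545… → ⌈·⌉ = 1048
j=4: r + 3k = 1569.716818… → ⌈·⌉ = 1570
j=5: r + 4k = 2091.444090… → ⌈·⌉ = 2092
j=6: r + 5k = 2613.171363… → ⌈·⌉ = 2614
j=7: r + 6k = 3134.898636… → ⌈·⌉ = 3135
j=8: r + 7k = 3656.625909… → ⌈·⌉ = 3657
j=9: r + 8k = 4178.353181… → ⌈·⌉ = 4179
j=10: r + 9k = 4700.080454… → ⌈·⌉ = 4701
j=11: r + 10k = 5221.807727… → ⌈·⌉ = 5222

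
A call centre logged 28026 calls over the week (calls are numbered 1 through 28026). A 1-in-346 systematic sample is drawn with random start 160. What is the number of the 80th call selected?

k = 346
80th selection = r + (80−1)·k = 160 + 79×346 = 160 + 27334 = 27494

27494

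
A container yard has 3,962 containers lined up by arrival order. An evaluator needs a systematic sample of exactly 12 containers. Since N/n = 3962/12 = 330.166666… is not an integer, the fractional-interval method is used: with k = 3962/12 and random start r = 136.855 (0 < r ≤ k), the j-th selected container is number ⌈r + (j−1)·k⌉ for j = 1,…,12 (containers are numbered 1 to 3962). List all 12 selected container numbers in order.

137, 468, 798, 1128, 1458, 1788, 2118, 2449, 2779, 3109, 3439, 3769

j=1: r + 0k = 136.855 → ⌈·⌉ = 137
j=2: r + 1k = 467.021666… → ⌈·⌉ = 468
j=3: r + 2k = 797.188333… → ⌈·⌉ = 798
j=4: r + 3k = 1127.355 → ⌈·⌉ = 1128
j=5: r + 4k = 1457.521666… → ⌈·⌉ = 1458
j=6: r + 5k = 1787.688333… → ⌈·⌉ = 1788
j=7: r + 6k = 2117.855 → ⌈·⌉ = 2118
j=8: r + 7k = 2448.021666… → ⌈·⌉ = 2449
j=9: r + 8k = 2778.188333… → ⌈·⌉ = 2779
j=10: r + 9k = 3108.355 → ⌈·⌉ = 3109
j=11: r + 10k = 3438.521666… → ⌈·⌉ = 3439
j=12: r + 11k = 3768.688333… → ⌈·⌉ = 3769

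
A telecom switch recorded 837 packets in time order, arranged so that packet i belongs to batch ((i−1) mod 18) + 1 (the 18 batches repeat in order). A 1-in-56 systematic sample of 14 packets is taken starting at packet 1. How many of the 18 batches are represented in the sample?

9

Consecutive selections differ by k = 56, so their batch numbers differ by 56 mod 18 = 2.
gcd(56, 18) = 2, so the sample visits 18/2 = 9 distinct residues mod 18.
Start 1 is batch 1; the batches hit are 1, 3, 5, 7, 9, 11, 13, 15, 17.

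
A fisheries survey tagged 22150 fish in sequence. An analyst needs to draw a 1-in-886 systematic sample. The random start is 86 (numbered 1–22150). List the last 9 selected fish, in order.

17th selection = 86 + 16×886 = 14262
18th: 14262 + 886 = 15148
19th: 15148 + 886 = 16034
20th: 16034 + 886 = 16920
21st: 16920 + 886 = 17806
22nd: 17806 + 886 = 18692
23rd: 18692 + 886 = 19578
24th: 19578 + 886 = 20464
25th: 20464 + 886 = 21350

14262, 15148, 16034, 16920, 17806, 18692, 19578, 20464, 21350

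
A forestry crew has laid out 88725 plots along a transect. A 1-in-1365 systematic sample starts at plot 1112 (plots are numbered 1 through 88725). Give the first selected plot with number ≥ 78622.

78917

k = 1365
Steps past start: ⌈(78622 − 1112)/1365⌉ = ⌈77510/1365⌉ = 57
Selected plot: 1112 + 57×1365 = 78917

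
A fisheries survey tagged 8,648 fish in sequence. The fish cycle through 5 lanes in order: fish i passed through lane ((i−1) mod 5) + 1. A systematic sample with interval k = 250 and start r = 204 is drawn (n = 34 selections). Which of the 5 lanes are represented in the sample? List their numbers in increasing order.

4

Consecutive selections differ by k = 250, so their lane numbers differ by 250 mod 5 = 0.
gcd(250, 5) = 5, so the sample visits 5/5 = 1 distinct residues mod 5.
Start 204 is lane 4; the lanes hit are 4.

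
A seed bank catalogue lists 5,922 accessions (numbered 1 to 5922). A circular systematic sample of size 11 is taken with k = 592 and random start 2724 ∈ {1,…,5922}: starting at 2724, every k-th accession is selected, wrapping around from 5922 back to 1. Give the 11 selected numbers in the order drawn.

2724, 3316, 3908, 4500, 5092, 5684, 354, 946, 1538, 2130, 2722

Selection 1: 2724
Selection 2: 2724 + 592 = 3316
Selection 3: 3316 + 592 = 3908
Selection 4: 3908 + 592 = 4500
Selection 5: 4500 + 592 = 5092
Selection 6: 5092 + 592 = 5684
Selection 7: 5684 + 592 = 6276 → 6276 − 5922 = 354
Selection 8: 354 + 592 = 946
Selection 9: 946 + 592 = 1538
Selection 10: 1538 + 592 = 2130
Selection 11: 2130 + 592 = 2722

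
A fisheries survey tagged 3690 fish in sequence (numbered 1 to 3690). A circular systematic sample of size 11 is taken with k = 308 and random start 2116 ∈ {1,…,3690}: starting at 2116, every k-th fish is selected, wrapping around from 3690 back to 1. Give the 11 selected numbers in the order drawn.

Selection 1: 2116
Selection 2: 2116 + 308 = 2424
Selection 3: 2424 + 308 = 2732
Selection 4: 2732 + 308 = 3040
Selection 5: 3040 + 308 = 3348
Selection 6: 3348 + 308 = 3656
Selection 7: 3656 + 308 = 3964 → 3964 − 3690 = 274
Selection 8: 274 + 308 = 582
Selection 9: 582 + 308 = 890
Selection 10: 890 + 308 = 1198
Selection 11: 1198 + 308 = 1506

2116, 2424, 2732, 3040, 3348, 3656, 274, 582, 890, 1198, 1506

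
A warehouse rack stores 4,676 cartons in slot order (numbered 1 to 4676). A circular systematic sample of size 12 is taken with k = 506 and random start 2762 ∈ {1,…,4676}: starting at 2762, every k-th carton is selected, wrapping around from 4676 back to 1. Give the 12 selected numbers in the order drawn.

2762, 3268, 3774, 4280, 110, 616, 1122, 1628, 2134, 2640, 3146, 3652

Selection 1: 2762
Selection 2: 2762 + 506 = 3268
Selection 3: 3268 + 506 = 3774
Selection 4: 3774 + 506 = 4280
Selection 5: 4280 + 506 = 4786 → 4786 − 4676 = 110
Selection 6: 110 + 506 = 616
Selection 7: 616 + 506 = 1122
Selection 8: 1122 + 506 = 1628
Selection 9: 1628 + 506 = 2134
Selection 10: 2134 + 506 = 2640
Selection 11: 2640 + 506 = 3146
Selection 12: 3146 + 506 = 3652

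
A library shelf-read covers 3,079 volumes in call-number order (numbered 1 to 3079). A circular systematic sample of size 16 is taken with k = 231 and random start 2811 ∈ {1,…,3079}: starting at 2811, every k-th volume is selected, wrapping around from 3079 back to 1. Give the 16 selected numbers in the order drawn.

2811, 3042, 194, 425, 656, 887, 1118, 1349, 1580, 1811, 2042, 2273, 2504, 2735, 2966, 118

Selection 1: 2811
Selection 2: 2811 + 231 = 3042
Selection 3: 3042 + 231 = 3273 → 3273 − 3079 = 194
Selection 4: 194 + 231 = 425
Selection 5: 425 + 231 = 656
Selection 6: 656 + 231 = 887
Selection 7: 887 + 231 = 1118
Selection 8: 1118 + 231 = 1349
Selection 9: 1349 + 231 = 1580
Selection 10: 1580 + 231 = 1811
Selection 11: 1811 + 231 = 2042
Selection 12: 2042 + 231 = 2273
Selection 13: 2273 + 231 = 2504
Selection 14: 2504 + 231 = 2735
Selection 15: 2735 + 231 = 2966
Selection 16: 2966 + 231 = 3197 → 3197 − 3079 = 118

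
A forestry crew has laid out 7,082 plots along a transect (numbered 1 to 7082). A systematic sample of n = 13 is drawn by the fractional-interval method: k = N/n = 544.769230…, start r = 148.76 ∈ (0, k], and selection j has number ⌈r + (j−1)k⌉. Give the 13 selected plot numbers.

149, 694, 1239, 1784, 2328, 2873, 3418, 3963, 4507, 5052, 5597, 6142, 6686

j=1: r + 0k = 148.76 → ⌈·⌉ = 149
j=2: r + 1k = 693.529230… → ⌈·⌉ = 694
j=3: r + 2k = 1238.298461… → ⌈·⌉ = 1239
j=4: r + 3k = 1783.067692… → ⌈·⌉ = 1784
j=5: r + 4k = 2327.836923… → ⌈·⌉ = 2328
j=6: r + 5k = 2872.606153… → ⌈·⌉ = 2873
j=7: r + 6k = 3417.375384… → ⌈·⌉ = 3418
j=8: r + 7k = 3962.144615… → ⌈·⌉ = 3963
j=9: r + 8k = 4506.913846… → ⌈·⌉ = 4507
j=10: r + 9k = 5051.683076… → ⌈·⌉ = 5052
j=11: r + 10k = 5596.452307… → ⌈·⌉ = 5597
j=12: r + 11k = 6141.221538… → ⌈·⌉ = 6142
j=13: r + 12k = 6685.990769… → ⌈·⌉ = 6686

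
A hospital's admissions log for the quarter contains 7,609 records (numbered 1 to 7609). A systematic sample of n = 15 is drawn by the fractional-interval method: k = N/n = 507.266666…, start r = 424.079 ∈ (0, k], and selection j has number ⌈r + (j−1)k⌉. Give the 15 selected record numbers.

j=1: r + 0k = 424.079 → ⌈·⌉ = 425
j=2: r + 1k = 931.345666… → ⌈·⌉ = 932
j=3: r + 2k = 1438.612333… → ⌈·⌉ = 1439
j=4: r + 3k = 1945.879 → ⌈·⌉ = 1946
j=5: r + 4k = 2453.145666… → ⌈·⌉ = 2454
j=6: r + 5k = 2960.412333… → ⌈·⌉ = 2961
j=7: r + 6k = 3467.679 → ⌈·⌉ = 3468
j=8: r + 7k = 3974.945666… → ⌈·⌉ = 3975
j=9: r + 8k = 4482.212333… → ⌈·⌉ = 4483
j=10: r + 9k = 4989.479 → ⌈·⌉ = 4990
j=11: r + 10k = 5496.745666… → ⌈·⌉ = 5497
j=12: r + 11k = 6004.012333… → ⌈·⌉ = 6005
j=13: r + 12k = 6511.279 → ⌈·⌉ = 6512
j=14: r + 13k = 7018.545666… → ⌈·⌉ = 7019
j=15: r + 14k = 7525.812333… → ⌈·⌉ = 7526

425, 932, 1439, 1946, 2454, 2961, 3468, 3975, 4483, 4990, 5497, 6005, 6512, 7019, 7526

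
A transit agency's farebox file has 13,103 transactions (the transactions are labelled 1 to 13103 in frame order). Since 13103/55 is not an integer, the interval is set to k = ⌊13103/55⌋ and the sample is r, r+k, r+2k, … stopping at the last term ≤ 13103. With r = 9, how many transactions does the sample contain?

56

k = ⌊13103/55⌋ = 238
Achieved size = ⌊(13103 − 9)/238⌋ + 1 = ⌊13094/238⌋ + 1 = 55 + 1 = 56
(last selection: 9 + 55×238 = 13099 ≤ 13103; next would be 13337 > 13103)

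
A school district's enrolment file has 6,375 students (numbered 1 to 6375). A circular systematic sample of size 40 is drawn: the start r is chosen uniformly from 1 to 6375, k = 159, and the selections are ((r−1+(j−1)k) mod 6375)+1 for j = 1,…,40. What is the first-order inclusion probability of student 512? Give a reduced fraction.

8/1275

For each position j, as r ranges over 1…6375 the j-th selection hits every student exactly once, so student 512 is selected for exactly 40 of the 6375 starts.
Inclusion probability = 40/6375 = 8/1275.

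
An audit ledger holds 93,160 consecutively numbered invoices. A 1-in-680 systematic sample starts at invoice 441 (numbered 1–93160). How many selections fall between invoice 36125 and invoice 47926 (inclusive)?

k = 680
First selection ≥ 36125: 441 + ⌈(36125−441)/680⌉·680 = 441 + 53×680 = 36481
Last selection ≤ 47926: 441 + ⌊(47926−441)/680⌋·680 = 441 + 69×680 = 47361
Count = 69 − 53 + 1 = 17

17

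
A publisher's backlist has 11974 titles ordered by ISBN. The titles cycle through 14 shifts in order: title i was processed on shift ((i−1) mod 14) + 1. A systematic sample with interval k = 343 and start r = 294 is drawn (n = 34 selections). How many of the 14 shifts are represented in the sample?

Consecutive selections differ by k = 343, so their shift numbers differ by 343 mod 14 = 7.
gcd(343, 14) = 7, so the sample visits 14/7 = 2 distinct residues mod 14.
Start 294 is shift 14; the shifts hit are 7, 14.

2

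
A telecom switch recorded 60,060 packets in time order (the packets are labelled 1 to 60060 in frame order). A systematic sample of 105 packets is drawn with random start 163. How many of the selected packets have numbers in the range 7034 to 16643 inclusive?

k = 60060/105 = 572
First selection ≥ 7034: 163 + ⌈(7034−163)/572⌉·572 = 163 + 13×572 = 7599
Last selection ≤ 16643: 163 + ⌊(16643−163)/572⌋·572 = 163 + 28×572 = 16179
Count = 28 − 13 + 1 = 16

16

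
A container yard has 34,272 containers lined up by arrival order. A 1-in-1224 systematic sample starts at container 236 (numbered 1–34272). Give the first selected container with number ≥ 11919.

12476

k = 1224
Steps past start: ⌈(11919 − 236)/1224⌉ = ⌈11683/1224⌉ = 10
Selected container: 236 + 10×1224 = 12476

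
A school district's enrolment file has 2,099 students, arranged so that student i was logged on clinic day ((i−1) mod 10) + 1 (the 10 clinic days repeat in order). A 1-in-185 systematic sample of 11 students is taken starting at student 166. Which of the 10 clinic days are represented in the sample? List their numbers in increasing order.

Consecutive selections differ by k = 185, so their clinic day numbers differ by 185 mod 10 = 5.
gcd(185, 10) = 5, so the sample visits 10/5 = 2 distinct residues mod 10.
Start 166 is clinic day 6; the clinic days hit are 1, 6.

1, 6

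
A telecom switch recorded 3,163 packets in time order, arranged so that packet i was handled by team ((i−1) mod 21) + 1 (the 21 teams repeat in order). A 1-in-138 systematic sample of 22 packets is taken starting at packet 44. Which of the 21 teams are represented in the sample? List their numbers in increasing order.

Consecutive selections differ by k = 138, so their team numbers differ by 138 mod 21 = 12.
gcd(138, 21) = 3, so the sample visits 21/3 = 7 distinct residues mod 21.
Start 44 is team 2; the teams hit are 2, 5, 8, 11, 14, 17, 20.

2, 5, 8, 11, 14, 17, 20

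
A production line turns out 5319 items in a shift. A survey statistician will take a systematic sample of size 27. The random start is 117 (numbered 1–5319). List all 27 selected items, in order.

117, 314, 511, 708, 905, 1102, 1299, 1496, 1693, 1890, 2087, 2284, 2481, 2678, 2875, 3072, 3269, 3466, 3663, 3860, 4057, 4254, 4451, 4648, 4845, 5042, 5239

k = N/n = 5319/27 = 197
item 1: 117
item 2: 117 + 197 = 314
item 3: 314 + 197 = 511
item 4: 511 + 197 = 708
item 5: 708 + 197 = 905
item 6: 905 + 197 = 1102
item 7: 1102 + 197 = 1299
item 8: 1299 + 197 = 1496
item 9: 1496 + 197 = 1693
item 10: 1693 + 197 = 1890
item 11: 1890 + 197 = 2087
item 12: 2087 + 197 = 2284
item 13: 2284 + 197 = 2481
item 14: 2481 + 197 = 2678
item 15: 2678 + 197 = 2875
item 16: 2875 + 197 = 3072
item 17: 3072 + 197 = 3269
item 18: 3269 + 197 = 3466
item 19: 3466 + 197 = 3663
item 20: 3663 + 197 = 3860
item 21: 3860 + 197 = 4057
item 22: 4057 + 197 = 4254
item 23: 4254 + 197 = 4451
item 24: 4451 + 197 = 4648
item 25: 4648 + 197 = 4845
item 26: 4845 + 197 = 5042
item 27: 5042 + 197 = 5239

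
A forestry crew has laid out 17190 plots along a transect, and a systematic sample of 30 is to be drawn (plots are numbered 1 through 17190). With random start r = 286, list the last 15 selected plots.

8881, 9454, 10027, 10600, 11173, 11746, 12319, 12892, 13465, 14038, 14611, 15184, 15757, 16330, 16903

k = N/n = 17190/30 = 573
16th selection = 286 + 15×573 = 8881
17th: 8881 + 573 = 9454
18th: 9454 + 573 = 10027
19th: 10027 + 573 = 10600
20th: 10600 + 573 = 11173
21st: 11173 + 573 = 11746
22nd: 11746 + 573 = 12319
23rd: 12319 + 573 = 12892
24th: 12892 + 573 = 13465
25th: 13465 + 573 = 14038
26th: 14038 + 573 = 14611
27th: 14611 + 573 = 15184
28th: 15184 + 573 = 15757
29th: 15757 + 573 = 16330
30th: 16330 + 573 = 16903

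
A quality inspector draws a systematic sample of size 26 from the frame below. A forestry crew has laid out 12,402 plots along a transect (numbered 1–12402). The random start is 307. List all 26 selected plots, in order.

k = N/n = 12402/26 = 477
plot 1: 307
plot 2: 307 + 477 = 784
plot 3: 784 + 477 = 1261
plot 4: 1261 + 477 = 1738
plot 5: 1738 + 477 = 2215
plot 6: 2215 + 477 = 2692
plot 7: 2692 + 477 = 3169
plot 8: 3169 + 477 = 3646
plot 9: 3646 + 477 = 4123
plot 10: 4123 + 477 = 4600
plot 11: 4600 + 477 = 5077
plot 12: 5077 + 477 = 5554
plot 13: 5554 + 477 = 6031
plot 14: 6031 + 477 = 6508
plot 15: 6508 + 477 = 6985
plot 16: 6985 + 477 = 7462
plot 17: 7462 + 477 = 7939
plot 18: 7939 + 477 = 8416
plot 19: 8416 + 477 = 8893
plot 20: 8893 + 477 = 9370
plot 21: 9370 + 477 = 9847
plot 22: 9847 + 477 = 10324
plot 23: 10324 + 477 = 10801
plot 24: 10801 + 477 = 11278
plot 25: 11278 + 477 = 11755
plot 26: 11755 + 477 = 12232

307, 784, 1261, 1738, 2215, 2692, 3169, 3646, 4123, 4600, 5077, 5554, 6031, 6508, 6985, 7462, 7939, 8416, 8893, 9370, 9847, 10324, 10801, 11278, 11755, 12232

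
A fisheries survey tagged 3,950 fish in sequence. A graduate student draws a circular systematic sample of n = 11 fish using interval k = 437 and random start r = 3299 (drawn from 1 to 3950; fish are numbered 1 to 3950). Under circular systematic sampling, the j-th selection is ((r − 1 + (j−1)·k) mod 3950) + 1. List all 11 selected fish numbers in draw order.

3299, 3736, 223, 660, 1097, 1534, 1971, 2408, 2845, 3282, 3719

Selection 1: 3299
Selection 2: 3299 + 437 = 3736
Selection 3: 3736 + 437 = 4173 → 4173 − 3950 = 223
Selection 4: 223 + 437 = 660
Selection 5: 660 + 437 = 1097
Selection 6: 1097 + 437 = 1534
Selection 7: 1534 + 437 = 1971
Selection 8: 1971 + 437 = 2408
Selection 9: 2408 + 437 = 2845
Selection 10: 2845 + 437 = 3282
Selection 11: 3282 + 437 = 3719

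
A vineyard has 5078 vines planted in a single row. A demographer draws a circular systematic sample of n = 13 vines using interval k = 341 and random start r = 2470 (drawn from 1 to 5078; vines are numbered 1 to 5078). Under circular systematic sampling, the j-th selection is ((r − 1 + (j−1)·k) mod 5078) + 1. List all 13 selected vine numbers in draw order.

Selection 1: 2470
Selection 2: 2470 + 341 = 2811
Selection 3: 2811 + 341 = 3152
Selection 4: 3152 + 341 = 3493
Selection 5: 3493 + 341 = 3834
Selection 6: 3834 + 341 = 4175
Selection 7: 4175 + 341 = 4516
Selection 8: 4516 + 341 = 4857
Selection 9: 4857 + 341 = 5198 → 5198 − 5078 = 120
Selection 10: 120 + 341 = 461
Selection 11: 461 + 341 = 802
Selection 12: 802 + 341 = 1143
Selection 13: 1143 + 341 = 1484

2470, 2811, 3152, 3493, 3834, 4175, 4516, 4857, 120, 461, 802, 1143, 1484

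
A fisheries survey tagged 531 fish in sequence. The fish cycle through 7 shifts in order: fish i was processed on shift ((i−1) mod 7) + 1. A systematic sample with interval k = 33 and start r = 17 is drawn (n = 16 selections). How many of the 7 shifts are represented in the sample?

7

Consecutive selections differ by k = 33, so their shift numbers differ by 33 mod 7 = 5.
gcd(33, 7) = 1, so the sample visits 7/1 = 7 distinct residues mod 7.
Start 17 is shift 3; the shifts hit are 1, 2, 3, 4, 5, 6, 7.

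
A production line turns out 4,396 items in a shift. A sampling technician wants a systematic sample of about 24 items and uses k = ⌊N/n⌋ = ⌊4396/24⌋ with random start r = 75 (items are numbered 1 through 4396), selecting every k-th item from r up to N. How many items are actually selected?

k = ⌊4396/24⌋ = 183
Achieved size = ⌊(4396 − 75)/183⌋ + 1 = ⌊4321/183⌋ + 1 = 23 + 1 = 24
(last selection: 75 + 23×183 = 4284 ≤ 4396; next would be 4467 > 4396)

24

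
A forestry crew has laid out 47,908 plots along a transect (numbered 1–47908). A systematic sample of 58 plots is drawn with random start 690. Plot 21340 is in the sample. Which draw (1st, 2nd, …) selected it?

k = 47908/58 = 826
position = (21340 − 690)/826 + 1 = 20650/826 + 1 = 25 + 1 = 26

26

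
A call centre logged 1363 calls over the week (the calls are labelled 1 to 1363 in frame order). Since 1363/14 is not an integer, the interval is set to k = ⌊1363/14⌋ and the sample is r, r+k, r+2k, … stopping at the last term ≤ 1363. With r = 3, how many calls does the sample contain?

15

k = ⌊1363/14⌋ = 97
Achieved size = ⌊(1363 − 3)/97⌋ + 1 = ⌊1360/97⌋ + 1 = 14 + 1 = 15
(last selection: 3 + 14×97 = 1361 ≤ 1363; next would be 1458 > 1363)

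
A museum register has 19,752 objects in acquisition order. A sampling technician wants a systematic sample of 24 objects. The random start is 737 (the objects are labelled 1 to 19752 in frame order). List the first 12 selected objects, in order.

k = N/n = 19752/24 = 823
object 1: 737
object 2: 737 + 823 = 1560
object 3: 1560 + 823 = 2383
object 4: 2383 + 823 = 3206
object 5: 3206 + 823 = 4029
object 6: 4029 + 823 = 4852
object 7: 4852 + 823 = 5675
object 8: 5675 + 823 = 6498
object 9: 6498 + 823 = 7321
object 10: 7321 + 823 = 8144
object 11: 8144 + 823 = 8967
object 12: 8967 + 823 = 9790

737, 1560, 2383, 3206, 4029, 4852, 5675, 6498, 7321, 8144, 8967, 9790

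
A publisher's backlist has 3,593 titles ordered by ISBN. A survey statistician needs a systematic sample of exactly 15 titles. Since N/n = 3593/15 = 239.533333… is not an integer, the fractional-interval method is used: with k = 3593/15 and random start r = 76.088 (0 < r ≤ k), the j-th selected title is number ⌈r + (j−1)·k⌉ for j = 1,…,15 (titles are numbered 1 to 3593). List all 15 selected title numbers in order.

77, 316, 556, 795, 1035, 1274, 1514, 1753, 1993, 2232, 2472, 2711, 2951, 3191, 3430

j=1: r + 0k = 76.088 → ⌈·⌉ = 77
j=2: r + 1k = 315.621333… → ⌈·⌉ = 316
j=3: r + 2k = 555.154666… → ⌈·⌉ = 556
j=4: r + 3k = 794.688 → ⌈·⌉ = 795
j=5: r + 4k = 1034.221333… → ⌈·⌉ = 1035
j=6: r + 5k = 1273.754666… → ⌈·⌉ = 1274
j=7: r + 6k = 1513.288 → ⌈·⌉ = 1514
j=8: r + 7k = 1752.821333… → ⌈·⌉ = 1753
j=9: r + 8k = 1992.354666… → ⌈·⌉ = 1993
j=10: r + 9k = 2231.888 → ⌈·⌉ = 2232
j=11: r + 10k = 2471.421333… → ⌈·⌉ = 2472
j=12: r + 11k = 2710.954666… → ⌈·⌉ = 2711
j=13: r + 12k = 2950.488 → ⌈·⌉ = 2951
j=14: r + 13k = 3190.021333… → ⌈·⌉ = 3191
j=15: r + 14k = 3429.554666… → ⌈·⌉ = 3430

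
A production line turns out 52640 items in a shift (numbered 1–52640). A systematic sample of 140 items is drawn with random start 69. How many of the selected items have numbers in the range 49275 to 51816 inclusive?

7

k = 52640/140 = 376
First selection ≥ 49275: 69 + ⌈(49275−69)/376⌉·376 = 69 + 131×376 = 49325
Last selection ≤ 51816: 69 + ⌊(51816−69)/376⌋·376 = 69 + 137×376 = 51581
Count = 137 − 131 + 1 = 7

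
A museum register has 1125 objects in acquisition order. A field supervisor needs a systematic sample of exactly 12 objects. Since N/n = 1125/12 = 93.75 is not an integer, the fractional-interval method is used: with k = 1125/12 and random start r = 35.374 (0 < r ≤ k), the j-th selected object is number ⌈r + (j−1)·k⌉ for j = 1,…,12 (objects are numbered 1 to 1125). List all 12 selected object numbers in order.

j=1: r + 0k = 35.374 → ⌈·⌉ = 36
j=2: r + 1k = 129.124 → ⌈·⌉ = 130
j=3: r + 2k = 222.874 → ⌈·⌉ = 223
j=4: r + 3k = 316.624 → ⌈·⌉ = 317
j=5: r + 4k = 410.374 → ⌈·⌉ = 411
j=6: r + 5k = 504.124 → ⌈·⌉ = 505
j=7: r + 6k = 597.874 → ⌈·⌉ = 598
j=8: r + 7k = 691.624 → ⌈·⌉ = 692
j=9: r + 8k = 785.374 → ⌈·⌉ = 786
j=10: r + 9k = 879.124 → ⌈·⌉ = 880
j=11: r + 10k = 972.874 → ⌈·⌉ = 973
j=12: r + 11k = 1066.624 → ⌈·⌉ = 1067

36, 130, 223, 317, 411, 505, 598, 692, 786, 880, 973, 1067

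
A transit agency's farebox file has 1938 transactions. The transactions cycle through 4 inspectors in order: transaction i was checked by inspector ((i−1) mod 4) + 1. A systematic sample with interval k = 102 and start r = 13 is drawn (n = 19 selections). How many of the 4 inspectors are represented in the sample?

Consecutive selections differ by k = 102, so their inspector numbers differ by 102 mod 4 = 2.
gcd(102, 4) = 2, so the sample visits 4/2 = 2 distinct residues mod 4.
Start 13 is inspector 1; the inspectors hit are 1, 3.

2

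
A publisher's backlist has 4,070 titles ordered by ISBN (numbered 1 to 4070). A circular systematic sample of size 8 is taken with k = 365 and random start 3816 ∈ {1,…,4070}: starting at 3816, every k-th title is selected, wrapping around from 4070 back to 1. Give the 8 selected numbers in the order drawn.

3816, 111, 476, 841, 1206, 1571, 1936, 2301

Selection 1: 3816
Selection 2: 3816 + 365 = 4181 → 4181 − 4070 = 111
Selection 3: 111 + 365 = 476
Selection 4: 476 + 365 = 841
Selection 5: 841 + 365 = 1206
Selection 6: 1206 + 365 = 1571
Selection 7: 1571 + 365 = 1936
Selection 8: 1936 + 365 = 2301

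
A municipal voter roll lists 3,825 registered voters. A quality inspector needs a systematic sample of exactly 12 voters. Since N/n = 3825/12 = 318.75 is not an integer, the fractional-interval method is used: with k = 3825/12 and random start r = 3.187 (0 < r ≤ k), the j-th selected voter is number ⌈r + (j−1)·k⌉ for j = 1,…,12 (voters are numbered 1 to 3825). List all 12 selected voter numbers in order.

4, 322, 641, 960, 1279, 1597, 1916, 2235, 2554, 2872, 3191, 3510

j=1: r + 0k = 3.187 → ⌈·⌉ = 4
j=2: r + 1k = 321.937 → ⌈·⌉ = 322
j=3: r + 2k = 640.687 → ⌈·⌉ = 641
j=4: r + 3k = 959.437 → ⌈·⌉ = 960
j=5: r + 4k = 1278.187 → ⌈·⌉ = 1279
j=6: r + 5k = 1596.937 → ⌈·⌉ = 1597
j=7: r + 6k = 1915.687 → ⌈·⌉ = 1916
j=8: r + 7k = 2234.437 → ⌈·⌉ = 2235
j=9: r + 8k = 2553.187 → ⌈·⌉ = 2554
j=10: r + 9k = 2871.937 → ⌈·⌉ = 2872
j=11: r + 10k = 3190.687 → ⌈·⌉ = 3191
j=12: r + 11k = 3509.437 → ⌈·⌉ = 3510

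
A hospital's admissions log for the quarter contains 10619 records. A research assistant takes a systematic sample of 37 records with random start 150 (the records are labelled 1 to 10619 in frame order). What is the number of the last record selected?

k = 10619/37 = 287
37th selection = r + (37−1)·k = 150 + 36×287 = 150 + 10332 = 10482

10482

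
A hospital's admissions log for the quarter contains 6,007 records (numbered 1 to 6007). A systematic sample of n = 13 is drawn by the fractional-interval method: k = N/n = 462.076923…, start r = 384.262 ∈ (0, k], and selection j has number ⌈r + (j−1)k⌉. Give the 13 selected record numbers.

j=1: r + 0k = 384.262 → ⌈·⌉ = 385
j=2: r + 1k = 846.338923… → ⌈·⌉ = 847
j=3: r + 2k = 1308.415846… → ⌈·⌉ = 1309
j=4: r + 3k = 1770.492769… → ⌈·⌉ = 1771
j=5: r + 4k = 2232.569692… → ⌈·⌉ = 2233
j=6: r + 5k = 2694.646615… → ⌈·⌉ = 2695
j=7: r + 6k = 3156.723538… → ⌈·⌉ = 3157
j=8: r + 7k = 3618.800461… → ⌈·⌉ = 3619
j=9: r + 8k = 4080.877384… → ⌈·⌉ = 4081
j=10: r + 9k = 4542.954307… → ⌈·⌉ = 4543
j=11: r + 10k = 5005.031230… → ⌈·⌉ = 5006
j=12: r + 11k = 5467.108153… → ⌈·⌉ = 5468
j=13: r + 12k = 5929.185076… → ⌈·⌉ = 5930

385, 847, 1309, 1771, 2233, 2695, 3157, 3619, 4081, 4543, 5006, 5468, 5930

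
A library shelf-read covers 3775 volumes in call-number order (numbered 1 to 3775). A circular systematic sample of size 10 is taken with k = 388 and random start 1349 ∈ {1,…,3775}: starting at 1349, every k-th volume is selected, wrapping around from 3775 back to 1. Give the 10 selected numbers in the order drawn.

Selection 1: 1349
Selection 2: 1349 + 388 = 1737
Selection 3: 1737 + 388 = 2125
Selection 4: 2125 + 388 = 2513
Selection 5: 2513 + 388 = 2901
Selection 6: 2901 + 388 = 3289
Selection 7: 3289 + 388 = 3677
Selection 8: 3677 + 388 = 4065 → 4065 − 3775 = 290
Selection 9: 290 + 388 = 678
Selection 10: 678 + 388 = 1066

1349, 1737, 2125, 2513, 2901, 3289, 3677, 290, 678, 1066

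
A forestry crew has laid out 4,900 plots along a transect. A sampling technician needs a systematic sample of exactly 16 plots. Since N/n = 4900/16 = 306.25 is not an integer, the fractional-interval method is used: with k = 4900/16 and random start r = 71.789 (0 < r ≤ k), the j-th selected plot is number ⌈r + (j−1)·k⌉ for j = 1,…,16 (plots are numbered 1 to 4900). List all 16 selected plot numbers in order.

72, 379, 685, 991, 1297, 1604, 1910, 2216, 2522, 2829, 3135, 3441, 3747, 4054, 4360, 4666

j=1: r + 0k = 71.789 → ⌈·⌉ = 72
j=2: r + 1k = 378.039 → ⌈·⌉ = 379
j=3: r + 2k = 684.289 → ⌈·⌉ = 685
j=4: r + 3k = 990.539 → ⌈·⌉ = 991
j=5: r + 4k = 1296.789 → ⌈·⌉ = 1297
j=6: r + 5k = 1603.039 → ⌈·⌉ = 1604
j=7: r + 6k = 1909.289 → ⌈·⌉ = 1910
j=8: r + 7k = 2215.539 → ⌈·⌉ = 2216
j=9: r + 8k = 2521.789 → ⌈·⌉ = 2522
j=10: r + 9k = 2828.039 → ⌈·⌉ = 2829
j=11: r + 10k = 3134.289 → ⌈·⌉ = 3135
j=12: r + 11k = 3440.539 → ⌈·⌉ = 3441
j=13: r + 12k = 3746.789 → ⌈·⌉ = 3747
j=14: r + 13k = 4053.039 → ⌈·⌉ = 4054
j=15: r + 14k = 4359.289 → ⌈·⌉ = 4360
j=16: r + 15k = 4665.539 → ⌈·⌉ = 4666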